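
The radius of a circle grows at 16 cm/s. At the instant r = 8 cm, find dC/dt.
32π cm/s

C = 2πr
dC/dt = 2π · dr/dt = 2π · 16 = 32π cm/s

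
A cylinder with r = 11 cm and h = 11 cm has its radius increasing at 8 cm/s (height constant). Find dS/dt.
528π cm²/s

S = 2πrh + 2πr² (lateral + bases)
dS/dt = (2πh + 4πr)·dr/dt = (2π·11 + 4π·11)·8
= 528π cm²/s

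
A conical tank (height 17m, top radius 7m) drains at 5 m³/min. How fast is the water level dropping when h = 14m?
1445/(9604π) ≈ 0.04789 m/min

r/h = 7/17, so r = (7/17)h
V = (1/3)πr²h = (1/3)π((7/17)h)²h = (49/867)πh³
dV/dh = (49/289)πh²
dh/dt = (dV/dt)/(dV/dh) = -5/((49/289)π·14²) = -1445/(9604π) m/min
The level is dropping at 1445/(9604π) ≈ 0.04789 m/min.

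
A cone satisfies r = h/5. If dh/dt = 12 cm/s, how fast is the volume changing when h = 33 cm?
13068π/25 cm³/s

V = (1/3)π(h/5)²h = πh³/75
dV/dt = πh²/25 · 12
At h = 33: dV/dt = 13068π/25 cm³/s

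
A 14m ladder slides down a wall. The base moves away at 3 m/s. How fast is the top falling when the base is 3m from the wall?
9√187/187 ≈ 0.6581 m/s

x² + y² = 14²
2x·dx/dt + 2y·dy/dt = 0
dy/dt = -x/y · dx/dt = -3/√187 · 3 = -9√187/187 m/s
The top is descending at 9√187/187 ≈ 0.6581 m/s.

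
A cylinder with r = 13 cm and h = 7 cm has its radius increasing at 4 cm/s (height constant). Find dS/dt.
264π cm²/s

S = 2πrh + 2πr² (lateral + bases)
dS/dt = (2πh + 4πr)·dr/dt = (2π·7 + 4π·13)·4
= 264π cm²/s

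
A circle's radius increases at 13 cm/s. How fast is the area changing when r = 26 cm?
676π cm²/s

A = πr²
dA/dt = 2πr · dr/dt = 2π(26)(13) = 676π cm²/s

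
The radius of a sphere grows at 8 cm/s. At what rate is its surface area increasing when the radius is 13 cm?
832π cm²/s

S = 4πr²
dS/dt = dS/dr · dr/dt = 8πr · 8
At r = 13: dS/dt = 832π cm²/s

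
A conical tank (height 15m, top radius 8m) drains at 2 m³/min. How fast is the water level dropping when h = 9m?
25/(288π) ≈ 0.02763 m/min

r/h = 8/15, so r = (8/15)h
V = (1/3)πr²h = (1/3)π((8/15)h)²h = (64/675)πh³
dV/dh = (64/225)πh²
dh/dt = (dV/dt)/(dV/dh) = -2/((64/225)π·9²) = -25/(288π) m/min
The level is dropping at 25/(288π) ≈ 0.02763 m/min.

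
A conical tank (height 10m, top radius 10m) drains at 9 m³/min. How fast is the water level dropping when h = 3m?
1/π ≈ 0.3183 m/min

r/h = 10/10, so r = h
V = (1/3)πr²h = (1/3)π(h)²h = (1/3)πh³
dV/dh = πh²
dh/dt = (dV/dt)/(dV/dh) = -9/(π·3²) = -1/π m/min
The level is dropping at 1/π ≈ 0.3183 m/min.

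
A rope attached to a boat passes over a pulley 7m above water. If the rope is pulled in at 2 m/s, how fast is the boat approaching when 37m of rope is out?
37√330/330 ≈ 2.037 m/s

rope² = x² + 7²
x = √(37² - 7²) = 2√330
dx/dt = (rope/x) · d(rope)/dt = (37/(2√330)) · (-2) = -37√330/330 m/s
The boat approaches at 37√330/330 ≈ 2.037 m/s.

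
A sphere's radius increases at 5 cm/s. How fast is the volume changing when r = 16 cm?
5120π cm³/s

V = (4/3)πr³
dV/dt = dV/dr · dr/dt = 4πr² · 5
At r = 16: dV/dt = 5120π cm³/s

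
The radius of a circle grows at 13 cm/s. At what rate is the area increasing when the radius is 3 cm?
78π cm²/s

A = πr²
dA/dt = 2πr · dr/dt = 2π(3)(13) = 78π cm²/s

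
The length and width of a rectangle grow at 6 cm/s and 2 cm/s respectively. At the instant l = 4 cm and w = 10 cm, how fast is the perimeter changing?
16 cm/s

P = 2(l + w)
dP/dt = 2(dl/dt + dw/dt) = 2(6 + 2) = 16 cm/s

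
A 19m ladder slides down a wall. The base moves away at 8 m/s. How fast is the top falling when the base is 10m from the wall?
80√29/87 ≈ 4.952 m/s

x² + y² = 19²
2x·dx/dt + 2y·dy/dt = 0
dy/dt = -x/y · dx/dt = -10/(3√29) · 8 = -80√29/87 m/s
The top is descending at 80√29/87 ≈ 4.952 m/s.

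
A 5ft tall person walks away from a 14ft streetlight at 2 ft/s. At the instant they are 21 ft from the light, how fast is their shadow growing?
10/9 ft/s

By similar triangles: 14/(x+s) = 5/s
Solving: s = 5x/9
ds/dt = 5/9 · dx/dt = 5/9 · 2 = 10/9 ft/s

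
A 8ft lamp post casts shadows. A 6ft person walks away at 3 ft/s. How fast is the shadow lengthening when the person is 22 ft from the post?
9 ft/s

By similar triangles: 8/(x+s) = 6/s
Solving: s = 6x/2
ds/dt = 6/2 · dx/dt = 3 · 3 = 9 ft/s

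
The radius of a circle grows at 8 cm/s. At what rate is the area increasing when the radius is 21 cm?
336π cm²/s

A = πr²
dA/dt = 2πr · dr/dt = 2π(21)(8) = 336π cm²/s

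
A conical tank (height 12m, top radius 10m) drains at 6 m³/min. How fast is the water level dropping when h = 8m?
27/(200π) ≈ 0.04297 m/min

r/h = 10/12, so r = (5/6)h
V = (1/3)πr²h = (1/3)π((5/6)h)²h = (25/108)πh³
dV/dh = (25/36)πh²
dh/dt = (dV/dt)/(dV/dh) = -6/((25/36)π·8²) = -27/(200π) m/min
The level is dropping at 27/(200π) ≈ 0.04297 m/min.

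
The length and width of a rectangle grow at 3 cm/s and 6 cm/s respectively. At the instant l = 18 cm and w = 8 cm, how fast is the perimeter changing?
18 cm/s

P = 2(l + w)
dP/dt = 2(dl/dt + dw/dt) = 2(3 + 6) = 18 cm/s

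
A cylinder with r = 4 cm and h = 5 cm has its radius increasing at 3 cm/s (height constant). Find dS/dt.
78π cm²/s

S = 2πrh + 2πr² (lateral + bases)
dS/dt = (2πh + 4πr)·dr/dt = (2π·5 + 4π·4)·3
= 78π cm²/s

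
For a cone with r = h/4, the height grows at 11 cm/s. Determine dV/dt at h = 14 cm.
539π/4 cm³/s

V = (1/3)π(h/4)²h = πh³/48
dV/dt = πh²/16 · 11
At h = 14: dV/dt = 539π/4 cm³/s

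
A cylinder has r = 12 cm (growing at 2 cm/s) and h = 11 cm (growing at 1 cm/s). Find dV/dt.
672π cm³/s

V = πr²h
dV/dt = 2πrh·dr/dt + πr²·dh/dt
= 2π(12)(11)(2) + π(12)²(1)
= 672π cm³/s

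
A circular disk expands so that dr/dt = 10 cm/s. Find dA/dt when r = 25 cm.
500π cm²/s

A = πr²
dA/dt = 2πr · dr/dt = 2π(25)(10) = 500π cm²/s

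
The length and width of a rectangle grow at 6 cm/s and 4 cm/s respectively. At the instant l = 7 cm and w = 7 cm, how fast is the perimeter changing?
20 cm/s

P = 2(l + w)
dP/dt = 2(dl/dt + dw/dt) = 2(6 + 4) = 20 cm/s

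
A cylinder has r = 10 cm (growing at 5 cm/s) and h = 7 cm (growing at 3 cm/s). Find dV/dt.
1000π cm³/s

V = πr²h
dV/dt = 2πrh·dr/dt + πr²·dh/dt
= 2π(10)(7)(5) + π(10)²(3)
= 1000π cm³/s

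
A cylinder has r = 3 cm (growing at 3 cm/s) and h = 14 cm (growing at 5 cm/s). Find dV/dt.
297π cm³/s

V = πr²h
dV/dt = 2πrh·dr/dt + πr²·dh/dt
= 2π(3)(14)(3) + π(3)²(5)
= 297π cm³/s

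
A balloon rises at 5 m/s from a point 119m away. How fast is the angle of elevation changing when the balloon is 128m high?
0.019479 rad/s

tan(θ) = y/119
sec²(θ) · dθ/dt = (1/119) · dy/dt
dθ/dt = cos²(θ)/119 · 5 = 119/(119² + 128²) · 5
dθ/dt = 0.019479 rad/s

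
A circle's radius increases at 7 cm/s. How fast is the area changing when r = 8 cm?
112π cm²/s

A = πr²
dA/dt = 2πr · dr/dt = 2π(8)(7) = 112π cm²/s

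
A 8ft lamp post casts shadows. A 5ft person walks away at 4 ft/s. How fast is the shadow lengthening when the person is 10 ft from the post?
20/3 ft/s

By similar triangles: 8/(x+s) = 5/s
Solving: s = 5x/3
ds/dt = 5/3 · dx/dt = 5/3 · 4 = 20/3 ft/s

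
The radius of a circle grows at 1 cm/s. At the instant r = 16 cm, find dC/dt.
2π cm/s

C = 2πr
dC/dt = 2π · dr/dt = 2π · 1 = 2π cm/s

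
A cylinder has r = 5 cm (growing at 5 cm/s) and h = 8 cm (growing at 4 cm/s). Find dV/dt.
500π cm³/s

V = πr²h
dV/dt = 2πrh·dr/dt + πr²·dh/dt
= 2π(5)(8)(5) + π(5)²(4)
= 500π cm³/s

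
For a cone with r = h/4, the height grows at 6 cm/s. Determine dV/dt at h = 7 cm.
147π/8 cm³/s

V = (1/3)π(h/4)²h = πh³/48
dV/dt = πh²/16 · 6
At h = 7: dV/dt = 147π/8 cm³/s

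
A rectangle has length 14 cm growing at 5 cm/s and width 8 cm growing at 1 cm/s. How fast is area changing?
54 cm²/s

A = lw
dA/dt = w·dl/dt + l·dw/dt = 8·5 + 14·1 = 54 cm²/s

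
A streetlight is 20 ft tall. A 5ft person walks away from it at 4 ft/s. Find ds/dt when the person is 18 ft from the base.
4/3 ft/s

By similar triangles: 20/(x+s) = 5/s
Solving: s = 5x/15
ds/dt = 5/15 · dx/dt = 1/3 · 4 = 4/3 ft/s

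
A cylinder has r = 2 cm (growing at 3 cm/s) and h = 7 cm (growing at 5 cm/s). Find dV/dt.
104π cm³/s

V = πr²h
dV/dt = 2πrh·dr/dt + πr²·dh/dt
= 2π(2)(7)(3) + π(2)²(5)
= 104π cm³/s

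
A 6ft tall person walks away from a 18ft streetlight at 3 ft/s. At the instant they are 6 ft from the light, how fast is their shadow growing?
3/2 ft/s

By similar triangles: 18/(x+s) = 6/s
Solving: s = 6x/12
ds/dt = 6/12 · dx/dt = 1/2 · 3 = 3/2 ft/s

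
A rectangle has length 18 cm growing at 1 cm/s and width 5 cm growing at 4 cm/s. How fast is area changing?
77 cm²/s

A = lw
dA/dt = w·dl/dt + l·dw/dt = 5·1 + 18·4 = 77 cm²/s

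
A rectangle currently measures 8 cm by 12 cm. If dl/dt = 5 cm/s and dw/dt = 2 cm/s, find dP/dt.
14 cm/s

P = 2(l + w)
dP/dt = 2(dl/dt + dw/dt) = 2(5 + 2) = 14 cm/s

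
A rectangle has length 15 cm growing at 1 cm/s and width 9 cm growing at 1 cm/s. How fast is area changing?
24 cm²/s

A = lw
dA/dt = w·dl/dt + l·dw/dt = 9·1 + 15·1 = 24 cm²/s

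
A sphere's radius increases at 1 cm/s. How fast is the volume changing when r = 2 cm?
16π cm³/s

V = (4/3)πr³
dV/dt = dV/dr · dr/dt = 4πr² · 1
At r = 2: dV/dt = 16π cm³/s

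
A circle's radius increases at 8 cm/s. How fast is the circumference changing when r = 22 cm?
16π cm/s

C = 2πr
dC/dt = 2π · dr/dt = 2π · 8 = 16π cm/s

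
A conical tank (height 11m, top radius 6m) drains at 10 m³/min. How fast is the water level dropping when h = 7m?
605/(882π) ≈ 0.2183 m/min

r/h = 6/11, so r = (6/11)h
V = (1/3)πr²h = (1/3)π((6/11)h)²h = (12/121)πh³
dV/dh = (36/121)πh²
dh/dt = (dV/dt)/(dV/dh) = -10/((36/121)π·7²) = -605/(882π) m/min
The level is dropping at 605/(882π) ≈ 0.2183 m/min.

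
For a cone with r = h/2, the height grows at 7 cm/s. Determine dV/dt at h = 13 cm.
1183π/4 cm³/s

V = (1/3)π(h/2)²h = πh³/12
dV/dt = πh²/4 · 7
At h = 13: dV/dt = 1183π/4 cm³/s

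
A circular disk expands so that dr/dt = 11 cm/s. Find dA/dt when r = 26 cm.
572π cm²/s

A = πr²
dA/dt = 2πr · dr/dt = 2π(26)(11) = 572π cm²/s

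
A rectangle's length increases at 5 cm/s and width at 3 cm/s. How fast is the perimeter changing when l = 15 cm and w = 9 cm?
16 cm/s

P = 2(l + w)
dP/dt = 2(dl/dt + dw/dt) = 2(5 + 3) = 16 cm/s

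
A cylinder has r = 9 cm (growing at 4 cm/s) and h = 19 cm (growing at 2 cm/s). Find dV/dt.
1530π cm³/s

V = πr²h
dV/dt = 2πrh·dr/dt + πr²·dh/dt
= 2π(9)(19)(4) + π(9)²(2)
= 1530π cm³/s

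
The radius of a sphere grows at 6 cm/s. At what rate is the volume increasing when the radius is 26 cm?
16224π cm³/s

V = (4/3)πr³
dV/dt = dV/dr · dr/dt = 4πr² · 6
At r = 26: dV/dt = 16224π cm³/s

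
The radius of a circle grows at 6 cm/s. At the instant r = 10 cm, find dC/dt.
12π cm/s

C = 2πr
dC/dt = 2π · dr/dt = 2π · 6 = 12π cm/s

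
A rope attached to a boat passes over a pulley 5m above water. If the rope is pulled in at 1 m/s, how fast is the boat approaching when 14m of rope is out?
14√19/57 ≈ 1.071 m/s

rope² = x² + 5²
x = √(14² - 5²) = 3√19
dx/dt = (rope/x) · d(rope)/dt = (14/(3√19)) · (-1) = -14√19/57 m/s
The boat approaches at 14√19/57 ≈ 1.071 m/s.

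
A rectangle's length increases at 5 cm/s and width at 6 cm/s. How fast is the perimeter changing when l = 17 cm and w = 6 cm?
22 cm/s

P = 2(l + w)
dP/dt = 2(dl/dt + dw/dt) = 2(5 + 6) = 22 cm/s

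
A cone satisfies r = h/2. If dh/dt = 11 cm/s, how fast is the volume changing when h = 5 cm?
275π/4 cm³/s

V = (1/3)π(h/2)²h = πh³/12
dV/dt = πh²/4 · 11
At h = 5: dV/dt = 275π/4 cm³/s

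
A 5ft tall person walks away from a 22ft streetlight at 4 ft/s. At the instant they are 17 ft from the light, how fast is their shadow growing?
20/17 ft/s

By similar triangles: 22/(x+s) = 5/s
Solving: s = 5x/17
ds/dt = 5/17 · dx/dt = 5/17 · 4 = 20/17 ft/s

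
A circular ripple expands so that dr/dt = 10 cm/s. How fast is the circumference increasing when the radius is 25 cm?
20π cm/s

C = 2πr
dC/dt = 2π · dr/dt = 2π · 10 = 20π cm/s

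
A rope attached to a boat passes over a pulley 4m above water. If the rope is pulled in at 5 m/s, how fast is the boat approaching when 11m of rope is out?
11√105/21 ≈ 5.367 m/s

rope² = x² + 4²
x = √(11² - 4²) = √105
dx/dt = (rope/x) · d(rope)/dt = (11/√105) · (-5) = -11√105/21 m/s
The boat approaches at 11√105/21 ≈ 5.367 m/s.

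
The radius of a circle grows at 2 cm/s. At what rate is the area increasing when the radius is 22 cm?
88π cm²/s

A = πr²
dA/dt = 2πr · dr/dt = 2π(22)(2) = 88π cm²/s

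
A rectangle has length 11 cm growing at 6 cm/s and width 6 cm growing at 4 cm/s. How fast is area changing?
80 cm²/s

A = lw
dA/dt = w·dl/dt + l·dw/dt = 6·6 + 11·4 = 80 cm²/s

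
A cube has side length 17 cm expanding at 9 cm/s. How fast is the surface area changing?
1836 cm²/s

A = 6s²
dA/dt = 12s · ds/dt = 12·17·9 = 1836 cm²/s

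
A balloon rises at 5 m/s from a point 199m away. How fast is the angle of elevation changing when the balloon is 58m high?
0.023158 rad/s

tan(θ) = y/199
sec²(θ) · dθ/dt = (1/199) · dy/dt
dθ/dt = cos²(θ)/199 · 5 = 199/(199² + 58²) · 5
dθ/dt = 0.023158 rad/s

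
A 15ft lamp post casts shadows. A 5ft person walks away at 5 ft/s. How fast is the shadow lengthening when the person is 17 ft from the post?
5/2 ft/s

By similar triangles: 15/(x+s) = 5/s
Solving: s = 5x/10
ds/dt = 5/10 · dx/dt = 1/2 · 5 = 5/2 ft/s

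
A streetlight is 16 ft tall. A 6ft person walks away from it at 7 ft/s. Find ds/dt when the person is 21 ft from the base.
21/5 ft/s

By similar triangles: 16/(x+s) = 6/s
Solving: s = 6x/10
ds/dt = 6/10 · dx/dt = 3/5 · 7 = 21/5 ft/s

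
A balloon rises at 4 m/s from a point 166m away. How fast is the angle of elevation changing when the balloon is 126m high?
0.015288 rad/s

tan(θ) = y/166
sec²(θ) · dθ/dt = (1/166) · dy/dt
dθ/dt = cos²(θ)/166 · 4 = 166/(166² + 126²) · 4
dθ/dt = 0.015288 rad/s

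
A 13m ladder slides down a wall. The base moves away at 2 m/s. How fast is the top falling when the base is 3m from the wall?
3√10/20 ≈ 0.4743 m/s

x² + y² = 13²
2x·dx/dt + 2y·dy/dt = 0
dy/dt = -x/y · dx/dt = -3/(4√10) · 2 = -3√10/20 m/s
The top is descending at 3√10/20 ≈ 0.4743 m/s.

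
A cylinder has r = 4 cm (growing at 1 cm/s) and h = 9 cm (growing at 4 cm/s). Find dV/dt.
136π cm³/s

V = πr²h
dV/dt = 2πrh·dr/dt + πr²·dh/dt
= 2π(4)(9)(1) + π(4)²(4)
= 136π cm³/s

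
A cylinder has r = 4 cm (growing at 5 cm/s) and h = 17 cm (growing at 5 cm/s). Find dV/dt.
760π cm³/s

V = πr²h
dV/dt = 2πrh·dr/dt + πr²·dh/dt
= 2π(4)(17)(5) + π(4)²(5)
= 760π cm³/s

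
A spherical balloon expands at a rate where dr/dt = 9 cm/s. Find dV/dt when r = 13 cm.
6084π cm³/s

V = (4/3)πr³
dV/dt = dV/dr · dr/dt = 4πr² · 9
At r = 13: dV/dt = 6084π cm³/s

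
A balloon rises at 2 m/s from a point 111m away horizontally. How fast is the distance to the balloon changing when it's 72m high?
48√1945/1945 ≈ 1.088 m/s

z² = 111² + y²
z = √(111² + 72²) = 3√1945
dz/dt = y/z · dy/dt = 72/(3√1945) · 2 = 48√1945/1945 ≈ 1.088 m/s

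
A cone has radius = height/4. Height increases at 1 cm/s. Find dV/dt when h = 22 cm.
121π/4 cm³/s

V = (1/3)π(h/4)²h = πh³/48
dV/dt = πh²/16 · 1
At h = 22: dV/dt = 121π/4 cm³/s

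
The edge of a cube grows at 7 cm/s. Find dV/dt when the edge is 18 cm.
6804 cm³/s

V = s³
dV/dt = 3s² · ds/dt = 3·18²·7 = 6804 cm³/s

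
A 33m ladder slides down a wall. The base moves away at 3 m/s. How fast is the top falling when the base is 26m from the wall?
78√413/413 ≈ 3.838 m/s

x² + y² = 33²
2x·dx/dt + 2y·dy/dt = 0
dy/dt = -x/y · dx/dt = -26/√413 · 3 = -78√413/413 m/s
The top is descending at 78√413/413 ≈ 3.838 m/s.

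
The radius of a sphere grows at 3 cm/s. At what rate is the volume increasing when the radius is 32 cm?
12288π cm³/s

V = (4/3)πr³
dV/dt = dV/dr · dr/dt = 4πr² · 3
At r = 32: dV/dt = 12288π cm³/s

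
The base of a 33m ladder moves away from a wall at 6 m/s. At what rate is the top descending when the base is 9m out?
9√7/14 ≈ 1.701 m/s

x² + y² = 33²
2x·dx/dt + 2y·dy/dt = 0
dy/dt = -x/y · dx/dt = -9/(12√7) · 6 = -9√7/14 m/s
The top is descending at 9√7/14 ≈ 1.701 m/s.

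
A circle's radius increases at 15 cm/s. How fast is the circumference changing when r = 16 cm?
30π cm/s

C = 2πr
dC/dt = 2π · dr/dt = 2π · 15 = 30π cm/s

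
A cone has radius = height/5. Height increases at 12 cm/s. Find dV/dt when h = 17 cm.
3468π/25 cm³/s

V = (1/3)π(h/5)²h = πh³/75
dV/dt = πh²/25 · 12
At h = 17: dV/dt = 3468π/25 cm³/s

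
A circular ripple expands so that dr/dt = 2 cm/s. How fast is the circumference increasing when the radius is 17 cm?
4π cm/s

C = 2πr
dC/dt = 2π · dr/dt = 2π · 2 = 4π cm/s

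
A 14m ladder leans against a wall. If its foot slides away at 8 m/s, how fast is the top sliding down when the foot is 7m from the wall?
8√3/3 ≈ 4.619 m/s

x² + y² = 14²
2x·dx/dt + 2y·dy/dt = 0
dy/dt = -x/y · dx/dt = -7/(7√3) · 8 = -8√3/3 m/s
The top is descending at 8√3/3 ≈ 4.619 m/s.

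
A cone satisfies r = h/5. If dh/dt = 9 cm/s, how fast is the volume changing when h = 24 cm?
5184π/25 cm³/s

V = (1/3)π(h/5)²h = πh³/75
dV/dt = πh²/25 · 9
At h = 24: dV/dt = 5184π/25 cm³/s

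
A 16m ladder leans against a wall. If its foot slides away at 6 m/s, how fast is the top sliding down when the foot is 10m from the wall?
10√39/13 ≈ 4.804 m/s

x² + y² = 16²
2x·dx/dt + 2y·dy/dt = 0
dy/dt = -x/y · dx/dt = -10/(2√39) · 6 = -10√39/13 m/s
The top is descending at 10√39/13 ≈ 4.804 m/s.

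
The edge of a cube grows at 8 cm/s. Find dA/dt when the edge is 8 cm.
768 cm²/s

A = 6s²
dA/dt = 12s · ds/dt = 12·8·8 = 768 cm²/s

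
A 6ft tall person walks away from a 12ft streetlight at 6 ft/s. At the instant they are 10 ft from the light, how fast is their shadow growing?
6 ft/s

By similar triangles: 12/(x+s) = 6/s
Solving: s = 6x/6
ds/dt = 6/6 · dx/dt = 1 · 6 = 6 ft/s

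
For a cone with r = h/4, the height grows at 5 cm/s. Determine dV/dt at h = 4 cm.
5π cm³/s

V = (1/3)π(h/4)²h = πh³/48
dV/dt = πh²/16 · 5
At h = 4: dV/dt = 5π cm³/s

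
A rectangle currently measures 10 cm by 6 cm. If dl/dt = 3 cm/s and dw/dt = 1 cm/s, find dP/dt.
8 cm/s

P = 2(l + w)
dP/dt = 2(dl/dt + dw/dt) = 2(3 + 1) = 8 cm/s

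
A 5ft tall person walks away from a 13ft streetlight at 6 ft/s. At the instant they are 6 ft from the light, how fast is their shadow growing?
15/4 ft/s

By similar triangles: 13/(x+s) = 5/s
Solving: s = 5x/8
ds/dt = 5/8 · dx/dt = 5/8 · 6 = 15/4 ft/s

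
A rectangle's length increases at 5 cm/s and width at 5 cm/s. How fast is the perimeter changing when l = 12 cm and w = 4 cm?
20 cm/s

P = 2(l + w)
dP/dt = 2(dl/dt + dw/dt) = 2(5 + 5) = 20 cm/s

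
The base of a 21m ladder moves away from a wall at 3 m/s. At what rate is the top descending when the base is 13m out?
39√17/68 ≈ 2.365 m/s

x² + y² = 21²
2x·dx/dt + 2y·dy/dt = 0
dy/dt = -x/y · dx/dt = -13/(4√17) · 3 = -39√17/68 m/s
The top is descending at 39√17/68 ≈ 2.365 m/s.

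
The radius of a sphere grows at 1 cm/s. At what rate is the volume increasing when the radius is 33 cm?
4356π cm³/s

V = (4/3)πr³
dV/dt = dV/dr · dr/dt = 4πr² · 1
At r = 33: dV/dt = 4356π cm³/s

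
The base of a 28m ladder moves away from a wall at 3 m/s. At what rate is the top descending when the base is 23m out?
23√255/85 ≈ 4.321 m/s

x² + y² = 28²
2x·dx/dt + 2y·dy/dt = 0
dy/dt = -x/y · dx/dt = -23/√255 · 3 = -23√255/85 m/s
The top is descending at 23√255/85 ≈ 4.321 m/s.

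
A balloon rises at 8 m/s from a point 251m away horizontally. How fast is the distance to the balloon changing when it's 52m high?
416√65705/65705 ≈ 1.623 m/s

z² = 251² + y²
z = √(251² + 52²) = √65705
dz/dt = y/z · dy/dt = 52/√65705 · 8 = 416√65705/65705 ≈ 1.623 m/s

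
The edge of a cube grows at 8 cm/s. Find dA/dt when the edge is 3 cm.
288 cm²/s

A = 6s²
dA/dt = 12s · ds/dt = 12·3·8 = 288 cm²/s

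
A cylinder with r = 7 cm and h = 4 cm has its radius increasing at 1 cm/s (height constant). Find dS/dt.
36π cm²/s

S = 2πrh + 2πr² (lateral + bases)
dS/dt = (2πh + 4πr)·dr/dt = (2π·4 + 4π·7)·1
= 36π cm²/s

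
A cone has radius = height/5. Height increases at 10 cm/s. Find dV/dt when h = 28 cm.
1568π/5 cm³/s

V = (1/3)π(h/5)²h = πh³/75
dV/dt = πh²/25 · 10
At h = 28: dV/dt = 1568π/5 cm³/s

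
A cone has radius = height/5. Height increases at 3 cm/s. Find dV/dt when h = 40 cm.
192π cm³/s

V = (1/3)π(h/5)²h = πh³/75
dV/dt = πh²/25 · 3
At h = 40: dV/dt = 192π cm³/s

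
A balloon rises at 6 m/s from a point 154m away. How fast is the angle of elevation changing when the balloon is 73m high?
0.031813 rad/s

tan(θ) = y/154
sec²(θ) · dθ/dt = (1/154) · dy/dt
dθ/dt = cos²(θ)/154 · 6 = 154/(154² + 73²) · 6
dθ/dt = 0.031813 rad/s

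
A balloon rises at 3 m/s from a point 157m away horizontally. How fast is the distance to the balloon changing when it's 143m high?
429√45098/45098 ≈ 2.02 m/s

z² = 157² + y²
z = √(157² + 143²) = √45098
dz/dt = y/z · dy/dt = 143/√45098 · 3 = 429√45098/45098 ≈ 2.02 m/s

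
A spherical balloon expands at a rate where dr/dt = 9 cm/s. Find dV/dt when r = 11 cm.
4356π cm³/s

V = (4/3)πr³
dV/dt = dV/dr · dr/dt = 4πr² · 9
At r = 11: dV/dt = 4356π cm³/s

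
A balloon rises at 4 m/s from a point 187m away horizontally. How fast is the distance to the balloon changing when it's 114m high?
456√47965/47965 ≈ 2.082 m/s

z² = 187² + y²
z = √(187² + 114²) = √47965
dz/dt = y/z · dy/dt = 114/√47965 · 4 = 456√47965/47965 ≈ 2.082 m/s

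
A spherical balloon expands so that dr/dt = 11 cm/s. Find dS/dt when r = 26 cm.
2288π cm²/s

S = 4πr²
dS/dt = dS/dr · dr/dt = 8πr · 11
At r = 26: dS/dt = 2288π cm²/s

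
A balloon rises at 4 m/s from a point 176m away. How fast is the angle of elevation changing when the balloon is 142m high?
0.013766 rad/s

tan(θ) = y/176
sec²(θ) · dθ/dt = (1/176) · dy/dt
dθ/dt = cos²(θ)/176 · 4 = 176/(176² + 142²) · 4
dθ/dt = 0.013766 rad/s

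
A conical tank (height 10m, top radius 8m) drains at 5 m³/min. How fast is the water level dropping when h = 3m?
125/(144π) ≈ 0.2763 m/min

r/h = 8/10, so r = (4/5)h
V = (1/3)πr²h = (1/3)π((4/5)h)²h = (16/75)πh³
dV/dh = (16/25)πh²
dh/dt = (dV/dt)/(dV/dh) = -5/((16/25)π·3²) = -125/(144π) m/min
The level is dropping at 125/(144π) ≈ 0.2763 m/min.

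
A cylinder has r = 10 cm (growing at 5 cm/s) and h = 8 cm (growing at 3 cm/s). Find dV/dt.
1100π cm³/s

V = πr²h
dV/dt = 2πrh·dr/dt + πr²·dh/dt
= 2π(10)(8)(5) + π(10)²(3)
= 1100π cm³/s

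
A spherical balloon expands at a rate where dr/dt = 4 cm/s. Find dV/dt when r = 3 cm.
144π cm³/s

V = (4/3)πr³
dV/dt = dV/dr · dr/dt = 4πr² · 4
At r = 3: dV/dt = 144π cm³/s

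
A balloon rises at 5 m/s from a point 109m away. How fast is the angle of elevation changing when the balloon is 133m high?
0.018431 rad/s

tan(θ) = y/109
sec²(θ) · dθ/dt = (1/109) · dy/dt
dθ/dt = cos²(θ)/109 · 5 = 109/(109² + 133²) · 5
dθ/dt = 0.018431 rad/s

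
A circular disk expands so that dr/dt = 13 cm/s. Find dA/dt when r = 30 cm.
780π cm²/s

A = πr²
dA/dt = 2πr · dr/dt = 2π(30)(13) = 780π cm²/s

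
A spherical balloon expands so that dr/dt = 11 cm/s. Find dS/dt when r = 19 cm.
1672π cm²/s

S = 4πr²
dS/dt = dS/dr · dr/dt = 8πr · 11
At r = 19: dS/dt = 1672π cm²/s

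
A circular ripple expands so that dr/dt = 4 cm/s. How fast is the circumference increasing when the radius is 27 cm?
8π cm/s

C = 2πr
dC/dt = 2π · dr/dt = 2π · 4 = 8π cm/s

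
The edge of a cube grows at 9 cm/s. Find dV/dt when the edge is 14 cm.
5292 cm³/s

V = s³
dV/dt = 3s² · ds/dt = 3·14²·9 = 5292 cm³/s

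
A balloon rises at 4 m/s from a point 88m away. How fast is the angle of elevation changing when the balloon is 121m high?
0.015725 rad/s

tan(θ) = y/88
sec²(θ) · dθ/dt = (1/88) · dy/dt
dθ/dt = cos²(θ)/88 · 4 = 88/(88² + 121²) · 4
dθ/dt = 0.015725 rad/s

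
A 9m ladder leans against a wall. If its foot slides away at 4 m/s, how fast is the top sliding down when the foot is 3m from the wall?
√2 ≈ 1.414 m/s

x² + y² = 9²
2x·dx/dt + 2y·dy/dt = 0
dy/dt = -x/y · dx/dt = -3/(6√2) · 4 = -√2 m/s
The top is descending at √2 ≈ 1.414 m/s.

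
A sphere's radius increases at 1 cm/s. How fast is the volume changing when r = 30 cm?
3600π cm³/s

V = (4/3)πr³
dV/dt = dV/dr · dr/dt = 4πr² · 1
At r = 30: dV/dt = 3600π cm³/s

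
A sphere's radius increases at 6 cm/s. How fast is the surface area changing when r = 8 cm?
384π cm²/s

S = 4πr²
dS/dt = dS/dr · dr/dt = 8πr · 6
At r = 8: dS/dt = 384π cm²/s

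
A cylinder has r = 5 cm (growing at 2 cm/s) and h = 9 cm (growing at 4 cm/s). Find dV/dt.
280π cm³/s

V = πr²h
dV/dt = 2πrh·dr/dt + πr²·dh/dt
= 2π(5)(9)(2) + π(5)²(4)
= 280π cm³/s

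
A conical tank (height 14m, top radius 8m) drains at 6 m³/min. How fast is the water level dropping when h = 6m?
49/(96π) ≈ 0.1625 m/min

r/h = 8/14, so r = (4/7)h
V = (1/3)πr²h = (1/3)π((4/7)h)²h = (16/147)πh³
dV/dh = (16/49)πh²
dh/dt = (dV/dt)/(dV/dh) = -6/((16/49)π·6²) = -49/(96π) m/min
The level is dropping at 49/(96π) ≈ 0.1625 m/min.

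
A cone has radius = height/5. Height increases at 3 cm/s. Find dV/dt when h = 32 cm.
3072π/25 cm³/s

V = (1/3)π(h/5)²h = πh³/75
dV/dt = πh²/25 · 3
At h = 32: dV/dt = 3072π/25 cm³/s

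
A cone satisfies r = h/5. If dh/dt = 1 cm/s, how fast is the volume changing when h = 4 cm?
16π/25 cm³/s

V = (1/3)π(h/5)²h = πh³/75
dV/dt = πh²/25 · 1
At h = 4: dV/dt = 16π/25 cm³/s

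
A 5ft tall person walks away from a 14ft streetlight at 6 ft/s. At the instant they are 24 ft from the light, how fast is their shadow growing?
10/3 ft/s

By similar triangles: 14/(x+s) = 5/s
Solving: s = 5x/9
ds/dt = 5/9 · dx/dt = 5/9 · 6 = 10/3 ft/s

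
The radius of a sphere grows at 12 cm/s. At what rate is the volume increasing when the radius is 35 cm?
58800π cm³/s

V = (4/3)πr³
dV/dt = dV/dr · dr/dt = 4πr² · 12
At r = 35: dV/dt = 58800π cm³/s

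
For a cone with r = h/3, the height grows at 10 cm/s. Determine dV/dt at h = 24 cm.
640π cm³/s

V = (1/3)π(h/3)²h = πh³/27
dV/dt = πh²/9 · 10
At h = 24: dV/dt = 640π cm³/s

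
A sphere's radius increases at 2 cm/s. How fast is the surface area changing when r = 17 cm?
272π cm²/s

S = 4πr²
dS/dt = dS/dr · dr/dt = 8πr · 2
At r = 17: dS/dt = 272π cm²/s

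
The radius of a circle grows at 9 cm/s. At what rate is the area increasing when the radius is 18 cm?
324π cm²/s

A = πr²
dA/dt = 2πr · dr/dt = 2π(18)(9) = 324π cm²/s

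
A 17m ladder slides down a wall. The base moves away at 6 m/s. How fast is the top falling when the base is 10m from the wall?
20√21/21 ≈ 4.364 m/s

x² + y² = 17²
2x·dx/dt + 2y·dy/dt = 0
dy/dt = -x/y · dx/dt = -10/(3√21) · 6 = -20√21/21 m/s
The top is descending at 20√21/21 ≈ 4.364 m/s.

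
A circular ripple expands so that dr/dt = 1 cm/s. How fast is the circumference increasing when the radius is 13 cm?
2π cm/s

C = 2πr
dC/dt = 2π · dr/dt = 2π · 1 = 2π cm/s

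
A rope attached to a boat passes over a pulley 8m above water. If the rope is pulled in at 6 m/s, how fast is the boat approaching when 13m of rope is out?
26√105/35 ≈ 7.612 m/s

rope² = x² + 8²
x = √(13² - 8²) = √105
dx/dt = (rope/x) · d(rope)/dt = (13/√105) · (-6) = -26√105/35 m/s
The boat approaches at 26√105/35 ≈ 7.612 m/s.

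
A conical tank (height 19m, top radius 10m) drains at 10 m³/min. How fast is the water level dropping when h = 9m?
361/(810π) ≈ 0.1419 m/min

r/h = 10/19, so r = (10/19)h
V = (1/3)πr²h = (1/3)π((10/19)h)²h = (100/1083)πh³
dV/dh = (100/361)πh²
dh/dt = (dV/dt)/(dV/dh) = -10/((100/361)π·9²) = -361/(810π) m/min
The level is dropping at 361/(810π) ≈ 0.1419 m/min.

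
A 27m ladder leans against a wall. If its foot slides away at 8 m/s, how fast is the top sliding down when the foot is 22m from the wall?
176√5/35 ≈ 11.24 m/s

x² + y² = 27²
2x·dx/dt + 2y·dy/dt = 0
dy/dt = -x/y · dx/dt = -22/(7√5) · 8 = -176√5/35 m/s
The top is descending at 176√5/35 ≈ 11.24 m/s.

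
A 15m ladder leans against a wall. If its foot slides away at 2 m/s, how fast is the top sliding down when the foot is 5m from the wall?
√2/2 ≈ 0.7071 m/s

x² + y² = 15²
2x·dx/dt + 2y·dy/dt = 0
dy/dt = -x/y · dx/dt = -5/(10√2) · 2 = -√2/2 m/s
The top is descending at √2/2 ≈ 0.7071 m/s.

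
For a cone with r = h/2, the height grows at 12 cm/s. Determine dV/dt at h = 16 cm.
768π cm³/s

V = (1/3)π(h/2)²h = πh³/12
dV/dt = πh²/4 · 12
At h = 16: dV/dt = 768π cm³/s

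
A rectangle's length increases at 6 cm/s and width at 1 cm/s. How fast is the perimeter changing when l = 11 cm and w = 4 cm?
14 cm/s

P = 2(l + w)
dP/dt = 2(dl/dt + dw/dt) = 2(6 + 1) = 14 cm/s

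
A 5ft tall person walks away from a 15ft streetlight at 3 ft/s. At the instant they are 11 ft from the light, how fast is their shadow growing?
3/2 ft/s

By similar triangles: 15/(x+s) = 5/s
Solving: s = 5x/10
ds/dt = 5/10 · dx/dt = 1/2 · 3 = 3/2 ft/s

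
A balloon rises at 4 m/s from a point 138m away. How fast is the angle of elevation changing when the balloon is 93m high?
0.019933 rad/s

tan(θ) = y/138
sec²(θ) · dθ/dt = (1/138) · dy/dt
dθ/dt = cos²(θ)/138 · 4 = 138/(138² + 93²) · 4
dθ/dt = 0.019933 rad/s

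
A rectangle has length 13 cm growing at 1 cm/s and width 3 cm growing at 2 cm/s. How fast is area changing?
29 cm²/s

A = lw
dA/dt = w·dl/dt + l·dw/dt = 3·1 + 13·2 = 29 cm²/s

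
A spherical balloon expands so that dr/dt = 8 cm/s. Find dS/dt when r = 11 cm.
704π cm²/s

S = 4πr²
dS/dt = dS/dr · dr/dt = 8πr · 8
At r = 11: dS/dt = 704π cm²/s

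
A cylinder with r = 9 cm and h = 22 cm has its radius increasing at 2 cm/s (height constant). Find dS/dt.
160π cm²/s

S = 2πrh + 2πr² (lateral + bases)
dS/dt = (2πh + 4πr)·dr/dt = (2π·22 + 4π·9)·2
= 160π cm²/s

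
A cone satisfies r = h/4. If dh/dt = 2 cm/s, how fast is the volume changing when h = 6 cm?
9π/2 cm³/s

V = (1/3)π(h/4)²h = πh³/48
dV/dt = πh²/16 · 2
At h = 6: dV/dt = 9π/2 cm³/s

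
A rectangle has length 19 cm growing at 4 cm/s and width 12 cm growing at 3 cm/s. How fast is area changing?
105 cm²/s

A = lw
dA/dt = w·dl/dt + l·dw/dt = 12·4 + 19·3 = 105 cm²/s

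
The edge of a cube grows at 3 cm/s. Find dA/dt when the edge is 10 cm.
360 cm²/s

A = 6s²
dA/dt = 12s · ds/dt = 12·10·3 = 360 cm²/s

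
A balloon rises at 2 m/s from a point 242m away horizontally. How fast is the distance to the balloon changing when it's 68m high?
68√15797/15797 ≈ 0.541 m/s

z² = 242² + y²
z = √(242² + 68²) = 2√15797
dz/dt = y/z · dy/dt = 68/(2√15797) · 2 = 68√15797/15797 ≈ 0.541 m/s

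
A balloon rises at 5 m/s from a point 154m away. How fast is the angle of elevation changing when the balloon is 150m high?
0.016661 rad/s

tan(θ) = y/154
sec²(θ) · dθ/dt = (1/154) · dy/dt
dθ/dt = cos²(θ)/154 · 5 = 154/(154² + 150²) · 5
dθ/dt = 0.016661 rad/s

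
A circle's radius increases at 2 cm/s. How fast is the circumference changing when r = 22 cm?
4π cm/s

C = 2πr
dC/dt = 2π · dr/dt = 2π · 2 = 4π cm/s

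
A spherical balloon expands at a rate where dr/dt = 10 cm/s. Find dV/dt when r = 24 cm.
23040π cm³/s

V = (4/3)πr³
dV/dt = dV/dr · dr/dt = 4πr² · 10
At r = 24: dV/dt = 23040π cm³/s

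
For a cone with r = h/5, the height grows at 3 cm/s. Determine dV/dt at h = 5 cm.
3π cm³/s

V = (1/3)π(h/5)²h = πh³/75
dV/dt = πh²/25 · 3
At h = 5: dV/dt = 3π cm³/s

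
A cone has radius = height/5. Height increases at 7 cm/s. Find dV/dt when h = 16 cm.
1792π/25 cm³/s

V = (1/3)π(h/5)²h = πh³/75
dV/dt = πh²/25 · 7
At h = 16: dV/dt = 1792π/25 cm³/s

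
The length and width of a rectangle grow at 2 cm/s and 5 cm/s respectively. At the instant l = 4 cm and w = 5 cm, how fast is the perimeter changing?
14 cm/s

P = 2(l + w)
dP/dt = 2(dl/dt + dw/dt) = 2(2 + 5) = 14 cm/s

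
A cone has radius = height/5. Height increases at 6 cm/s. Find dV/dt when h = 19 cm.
2166π/25 cm³/s

V = (1/3)π(h/5)²h = πh³/75
dV/dt = πh²/25 · 6
At h = 19: dV/dt = 2166π/25 cm³/s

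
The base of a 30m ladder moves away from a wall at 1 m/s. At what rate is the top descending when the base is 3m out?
√11/33 ≈ 0.1005 m/s

x² + y² = 30²
2x·dx/dt + 2y·dy/dt = 0
dy/dt = -x/y · dx/dt = -3/(9√11) · 1 = -√11/33 m/s
The top is descending at √11/33 ≈ 0.1005 m/s.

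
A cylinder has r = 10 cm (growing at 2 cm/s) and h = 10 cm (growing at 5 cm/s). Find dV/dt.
900π cm³/s

V = πr²h
dV/dt = 2πrh·dr/dt + πr²·dh/dt
= 2π(10)(10)(2) + π(10)²(5)
= 900π cm³/s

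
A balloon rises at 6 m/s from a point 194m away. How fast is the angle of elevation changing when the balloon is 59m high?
0.028309 rad/s

tan(θ) = y/194
sec²(θ) · dθ/dt = (1/194) · dy/dt
dθ/dt = cos²(θ)/194 · 6 = 194/(194² + 59²) · 6
dθ/dt = 0.028309 rad/s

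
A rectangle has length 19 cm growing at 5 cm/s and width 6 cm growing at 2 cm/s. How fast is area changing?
68 cm²/s

A = lw
dA/dt = w·dl/dt + l·dw/dt = 6·5 + 19·2 = 68 cm²/s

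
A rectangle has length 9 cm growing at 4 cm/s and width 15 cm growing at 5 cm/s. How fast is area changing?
105 cm²/s

A = lw
dA/dt = w·dl/dt + l·dw/dt = 15·4 + 9·5 = 105 cm²/s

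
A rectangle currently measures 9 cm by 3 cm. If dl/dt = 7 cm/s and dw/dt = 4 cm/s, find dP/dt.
22 cm/s

P = 2(l + w)
dP/dt = 2(dl/dt + dw/dt) = 2(7 + 4) = 22 cm/s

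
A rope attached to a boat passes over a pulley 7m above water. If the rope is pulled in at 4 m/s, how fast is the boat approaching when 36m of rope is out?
144√1247/1247 ≈ 4.078 m/s

rope² = x² + 7²
x = √(36² - 7²) = √1247
dx/dt = (rope/x) · d(rope)/dt = (36/√1247) · (-4) = -144√1247/1247 m/s
The boat approaches at 144√1247/1247 ≈ 4.078 m/s.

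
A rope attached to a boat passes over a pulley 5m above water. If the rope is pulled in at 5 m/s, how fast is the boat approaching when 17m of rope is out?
85√66/132 ≈ 5.231 m/s

rope² = x² + 5²
x = √(17² - 5²) = 2√66
dx/dt = (rope/x) · d(rope)/dt = (17/(2√66)) · (-5) = -85√66/132 m/s
The boat approaches at 85√66/132 ≈ 5.231 m/s.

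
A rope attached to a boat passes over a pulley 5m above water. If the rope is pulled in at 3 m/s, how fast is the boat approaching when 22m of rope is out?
22√51/51 ≈ 3.081 m/s

rope² = x² + 5²
x = √(22² - 5²) = 3√51
dx/dt = (rope/x) · d(rope)/dt = (22/(3√51)) · (-3) = -22√51/51 m/s
The boat approaches at 22√51/51 ≈ 3.081 m/s.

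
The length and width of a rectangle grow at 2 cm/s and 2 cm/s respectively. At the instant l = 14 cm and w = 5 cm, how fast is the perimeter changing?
8 cm/s

P = 2(l + w)
dP/dt = 2(dl/dt + dw/dt) = 2(2 + 2) = 8 cm/s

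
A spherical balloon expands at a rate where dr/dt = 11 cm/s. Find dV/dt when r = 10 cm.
4400π cm³/s

V = (4/3)πr³
dV/dt = dV/dr · dr/dt = 4πr² · 11
At r = 10: dV/dt = 4400π cm³/s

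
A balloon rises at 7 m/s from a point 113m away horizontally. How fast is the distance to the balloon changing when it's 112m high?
784√25313/25313 ≈ 4.928 m/s

z² = 113² + y²
z = √(113² + 112²) = √25313
dz/dt = y/z · dy/dt = 112/√25313 · 7 = 784√25313/25313 ≈ 4.928 m/s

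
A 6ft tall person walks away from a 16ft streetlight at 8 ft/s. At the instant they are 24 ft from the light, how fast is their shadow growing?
24/5 ft/s

By similar triangles: 16/(x+s) = 6/s
Solving: s = 6x/10
ds/dt = 6/10 · dx/dt = 3/5 · 8 = 24/5 ft/s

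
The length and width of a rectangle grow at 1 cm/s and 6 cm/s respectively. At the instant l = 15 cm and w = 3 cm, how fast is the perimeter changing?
14 cm/s

P = 2(l + w)
dP/dt = 2(dl/dt + dw/dt) = 2(1 + 6) = 14 cm/s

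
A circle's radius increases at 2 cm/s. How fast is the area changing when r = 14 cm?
56π cm²/s

A = πr²
dA/dt = 2πr · dr/dt = 2π(14)(2) = 56π cm²/s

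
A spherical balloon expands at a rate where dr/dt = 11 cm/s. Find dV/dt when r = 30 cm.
39600π cm³/s

V = (4/3)πr³
dV/dt = dV/dr · dr/dt = 4πr² · 11
At r = 30: dV/dt = 39600π cm³/s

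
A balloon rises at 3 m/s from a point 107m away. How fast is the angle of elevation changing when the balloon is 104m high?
0.014417 rad/s

tan(θ) = y/107
sec²(θ) · dθ/dt = (1/107) · dy/dt
dθ/dt = cos²(θ)/107 · 3 = 107/(107² + 104²) · 3
dθ/dt = 0.014417 rad/s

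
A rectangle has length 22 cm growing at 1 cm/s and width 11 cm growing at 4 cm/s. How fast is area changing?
99 cm²/s

A = lw
dA/dt = w·dl/dt + l·dw/dt = 11·1 + 22·4 = 99 cm²/s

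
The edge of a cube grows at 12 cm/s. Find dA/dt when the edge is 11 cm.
1584 cm²/s

A = 6s²
dA/dt = 12s · ds/dt = 12·11·12 = 1584 cm²/s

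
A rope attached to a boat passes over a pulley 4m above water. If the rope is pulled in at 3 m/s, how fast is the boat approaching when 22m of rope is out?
11√13/13 ≈ 3.051 m/s

rope² = x² + 4²
x = √(22² - 4²) = 6√13
dx/dt = (rope/x) · d(rope)/dt = (22/(6√13)) · (-3) = -11√13/13 m/s
The boat approaches at 11√13/13 ≈ 3.051 m/s.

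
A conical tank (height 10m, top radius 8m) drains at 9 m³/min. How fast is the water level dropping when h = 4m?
225/(256π) ≈ 0.2798 m/min

r/h = 8/10, so r = (4/5)h
V = (1/3)πr²h = (1/3)π((4/5)h)²h = (16/75)πh³
dV/dh = (16/25)πh²
dh/dt = (dV/dt)/(dV/dh) = -9/((16/25)π·4²) = -225/(256π) m/min
The level is dropping at 225/(256π) ≈ 0.2798 m/min.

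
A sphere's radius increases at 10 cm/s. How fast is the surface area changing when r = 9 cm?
720π cm²/s

S = 4πr²
dS/dt = dS/dr · dr/dt = 8πr · 10
At r = 9: dS/dt = 720π cm²/s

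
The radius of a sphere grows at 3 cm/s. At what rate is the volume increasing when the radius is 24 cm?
6912π cm³/s

V = (4/3)πr³
dV/dt = dV/dr · dr/dt = 4πr² · 3
At r = 24: dV/dt = 6912π cm³/s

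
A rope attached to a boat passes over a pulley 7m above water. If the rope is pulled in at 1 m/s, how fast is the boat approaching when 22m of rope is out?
22√435/435 ≈ 1.055 m/s

rope² = x² + 7²
x = √(22² - 7²) = √435
dx/dt = (rope/x) · d(rope)/dt = (22/√435) · (-1) = -22√435/435 m/s
The boat approaches at 22√435/435 ≈ 1.055 m/s.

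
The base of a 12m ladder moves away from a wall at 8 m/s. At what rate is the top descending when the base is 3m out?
8√15/15 ≈ 2.066 m/s

x² + y² = 12²
2x·dx/dt + 2y·dy/dt = 0
dy/dt = -x/y · dx/dt = -3/(3√15) · 8 = -8√15/15 m/s
The top is descending at 8√15/15 ≈ 2.066 m/s.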